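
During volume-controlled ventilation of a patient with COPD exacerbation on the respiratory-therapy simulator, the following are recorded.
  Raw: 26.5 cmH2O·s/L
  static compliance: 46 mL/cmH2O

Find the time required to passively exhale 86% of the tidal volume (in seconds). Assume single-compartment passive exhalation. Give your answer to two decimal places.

τ = R × C = 26.5 × 46 mL/cmH2O = 26.5 × 0.046 L/cmH2O = 1.219 s.
Exhaled fraction f = 1 − e^(−t/τ) → t = −τ·ln(1 − f) = −1.219·ln(0.14) = 2.397 s.

2.40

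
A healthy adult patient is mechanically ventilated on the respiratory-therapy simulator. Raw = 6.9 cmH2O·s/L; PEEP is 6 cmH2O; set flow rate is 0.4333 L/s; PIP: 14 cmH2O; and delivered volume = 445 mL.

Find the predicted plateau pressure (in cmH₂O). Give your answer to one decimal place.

11.0

Pplat = PIP − Raw × flow = 14 − 6.9 × 0.4333 = 14 − 2.99 = 11.01 cmH2O.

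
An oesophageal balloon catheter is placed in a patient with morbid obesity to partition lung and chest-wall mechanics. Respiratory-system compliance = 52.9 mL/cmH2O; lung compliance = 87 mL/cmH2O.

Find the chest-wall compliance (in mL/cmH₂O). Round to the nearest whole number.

135

1/Ccw = 1/Crs − 1/CL.
1/Ccw = 1/52.9 − 1/87 = 0.007409.
Ccw = 134.97 mL/cmH2O.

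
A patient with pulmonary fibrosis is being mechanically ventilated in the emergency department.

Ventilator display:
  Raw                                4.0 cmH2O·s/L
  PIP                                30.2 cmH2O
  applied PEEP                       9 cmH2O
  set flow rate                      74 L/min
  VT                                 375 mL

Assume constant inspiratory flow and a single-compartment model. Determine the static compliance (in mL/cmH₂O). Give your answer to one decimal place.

Flow: 74 L/min ÷ 60 = 1.2333 L/s.
Equation of motion (constant flow): PIP = Vt/C + R·V̇ + PEEP.
Vt/C = PIP − R·V̇ − PEEP = 30.2 − 4.0×1.2333 − 9 = 30.2 − 4.933 − 9 = 16.267 cmH2O.
C = Vt / 16.267 = 375 / 16.267 = 23.053 mL/cmH2O.

23.1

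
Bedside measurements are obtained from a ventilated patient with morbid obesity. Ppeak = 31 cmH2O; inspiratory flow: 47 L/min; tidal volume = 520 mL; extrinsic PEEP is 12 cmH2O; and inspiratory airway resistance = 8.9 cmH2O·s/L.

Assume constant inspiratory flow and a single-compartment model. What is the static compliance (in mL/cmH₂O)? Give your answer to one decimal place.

Flow: 47 L/min ÷ 60 = 0.7833 L/s.
Equation of motion (constant flow): PIP = Vt/C + R·V̇ + PEEP.
Vt/C = PIP − R·V̇ − PEEP = 31 − 8.9×0.7833 − 12 = 31 − 6.971 − 12 = 12.029 cmH2O.
C = Vt / 12.029 = 520 / 12.029 = 43.229 mL/cmH2O.

43.2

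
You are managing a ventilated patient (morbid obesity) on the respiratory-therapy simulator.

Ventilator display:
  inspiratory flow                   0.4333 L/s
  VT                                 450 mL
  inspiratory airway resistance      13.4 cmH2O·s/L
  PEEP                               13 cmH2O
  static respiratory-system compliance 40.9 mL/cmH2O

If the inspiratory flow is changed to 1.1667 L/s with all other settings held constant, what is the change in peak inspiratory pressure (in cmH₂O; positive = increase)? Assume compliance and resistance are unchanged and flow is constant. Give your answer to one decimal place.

PIP = Vt/C + R·V̇ + PEEP (constant-flow equation of motion).
Only the resistive term changes: ΔPIP = R × ΔV̇ = 13.4 × (1.1667 − 0.4333) = 13.4 × 0.7334 = 9.828 cmH2O.

9.8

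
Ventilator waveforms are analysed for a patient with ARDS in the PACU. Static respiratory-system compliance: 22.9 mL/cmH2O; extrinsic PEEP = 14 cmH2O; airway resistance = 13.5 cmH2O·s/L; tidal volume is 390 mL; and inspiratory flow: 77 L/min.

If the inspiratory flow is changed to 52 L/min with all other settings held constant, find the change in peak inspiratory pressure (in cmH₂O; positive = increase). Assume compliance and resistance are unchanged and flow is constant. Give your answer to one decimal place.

-5.6

Flow: 77 L/min ÷ 60 = 1.2833 L/s.
New flow: 52 L/min ÷ 60 = 0.8667 L/s.
PIP = Vt/C + R·V̇ + PEEP (constant-flow equation of motion).
Only the resistive term changes: ΔPIP = R × ΔV̇ = 13.5 × (0.8667 − 1.2833) = 13.5 × -0.4166 = -5.624 cmH2O.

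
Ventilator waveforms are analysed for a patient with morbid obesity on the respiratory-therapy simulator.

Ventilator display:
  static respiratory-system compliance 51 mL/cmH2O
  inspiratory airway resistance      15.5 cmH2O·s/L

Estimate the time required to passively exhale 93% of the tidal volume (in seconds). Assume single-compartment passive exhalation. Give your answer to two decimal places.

τ = R × C = 15.5 × 51 mL/cmH2O = 15.5 × 0.051 L/cmH2O = 0.7905 s.
Exhaled fraction f = 1 − e^(−t/τ) → t = −τ·ln(1 − f) = −0.7905·ln(0.07) = 2.102 s.

2.10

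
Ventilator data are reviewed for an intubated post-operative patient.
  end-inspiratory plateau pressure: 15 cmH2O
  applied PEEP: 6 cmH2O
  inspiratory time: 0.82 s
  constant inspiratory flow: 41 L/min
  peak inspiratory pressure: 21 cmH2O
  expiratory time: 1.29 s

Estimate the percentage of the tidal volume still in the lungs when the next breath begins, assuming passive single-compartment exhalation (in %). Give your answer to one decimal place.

9.4

Flow: 41 L/min ÷ 60 = 0.6833 L/s.
Vt = flow × Ti = 0.6833 L/s × 0.82 s × 1000 mL/L = 560.31 mL.
R = (PIP − Pplat)/V̇ = (21 − 15) / 0.6833 = 6.0/0.6833 = 8.781 cmH2O·s/L.
C = Vt/(Pplat − PEEP) = 560.31 / (15 − 6) = 560.31/9.0 = 62.257 mL/cmH2O.
τ = R × C = 8.781 × 0.06226 L/cmH2O = 0.5467 s.
Fraction remaining at end-expiration = e^(−Te/τ) = e^(−1.29/0.5467) = 0.09446 → 9.446%.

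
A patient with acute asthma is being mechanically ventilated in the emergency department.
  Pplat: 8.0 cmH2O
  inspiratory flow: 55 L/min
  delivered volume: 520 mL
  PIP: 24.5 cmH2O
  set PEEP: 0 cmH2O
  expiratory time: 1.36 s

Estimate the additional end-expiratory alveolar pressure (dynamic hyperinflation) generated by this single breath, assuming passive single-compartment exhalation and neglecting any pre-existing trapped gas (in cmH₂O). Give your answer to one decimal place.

2.5

Flow: 55 L/min ÷ 60 = 0.9167 L/s.
R = (PIP − Pplat)/V̇ = (24.5 − 8.0) / 0.9167 = 16.5/0.9167 = 17.999 cmH2O·s/L.
C = Vt/(Pplat − PEEP) = 520.0 / (8.0 − 0) = 520.0/8.0 = 65.0 mL/cmH2O.
τ = R × C = 17.999 × 0.065 L/cmH2O = 1.17 s.
Fraction remaining = e^(−Te/τ) = e^(−1.36/1.17) = 0.3127; trapped volume = 520.0 × 0.3127 = 162.6 mL.
Additional alveolar pressure from trapping ≈ V_trapped / C = 162.6 / 65.0 = 2.502 cmH2O.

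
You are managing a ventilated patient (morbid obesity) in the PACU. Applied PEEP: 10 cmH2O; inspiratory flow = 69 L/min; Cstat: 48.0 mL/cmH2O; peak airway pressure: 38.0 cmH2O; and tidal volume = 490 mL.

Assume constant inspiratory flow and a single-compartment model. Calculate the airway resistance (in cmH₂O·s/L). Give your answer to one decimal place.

Flow: 69 L/min ÷ 60 = 1.15 L/s.
Equation of motion (constant flow): PIP = Vt/C + R·V̇ + PEEP.
R·V̇ = PIP − Vt/C − PEEP = 38.0 − 490/48.0 − 10 = 38.0 − 10.208 − 10 = 17.792 cmH2O.
R = 17.792 / 1.15 = 15.471 cmH2O·s/L.

15.5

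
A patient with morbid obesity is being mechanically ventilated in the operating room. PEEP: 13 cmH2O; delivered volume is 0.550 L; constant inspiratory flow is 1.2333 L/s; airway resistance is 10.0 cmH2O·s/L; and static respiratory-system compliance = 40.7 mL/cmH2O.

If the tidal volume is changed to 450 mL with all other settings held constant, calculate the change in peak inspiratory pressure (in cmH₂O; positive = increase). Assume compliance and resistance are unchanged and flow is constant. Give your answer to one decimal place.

PIP = Vt/C + R·V̇ + PEEP (constant-flow equation of motion).
Only the elastic term changes: ΔPIP = ΔVt / C = (450 − 550) / 40.7 = -2.457 cmH2O.

-2.5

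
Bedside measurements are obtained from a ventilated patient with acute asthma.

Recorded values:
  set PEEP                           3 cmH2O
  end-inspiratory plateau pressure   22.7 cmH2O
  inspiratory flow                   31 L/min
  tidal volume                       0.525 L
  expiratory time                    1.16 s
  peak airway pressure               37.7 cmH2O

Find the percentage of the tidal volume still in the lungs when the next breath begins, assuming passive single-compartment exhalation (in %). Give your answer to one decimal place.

Flow: 31 L/min ÷ 60 = 0.5167 L/s.
R = (PIP − Pplat)/V̇ = (37.7 − 22.7) / 0.5167 = 15.0/0.5167 = 29.03 cmH2O·s/L.
C = Vt/(Pplat − PEEP) = 525.0 / (22.7 − 3) = 525.0/19.7 = 26.65 mL/cmH2O.
τ = R × C = 29.03 × 0.02665 L/cmH2O = 0.7736 s.
Fraction remaining at end-expiration = e^(−Te/τ) = e^(−1.16/0.7736) = 0.2232 → 22.32%.

22.3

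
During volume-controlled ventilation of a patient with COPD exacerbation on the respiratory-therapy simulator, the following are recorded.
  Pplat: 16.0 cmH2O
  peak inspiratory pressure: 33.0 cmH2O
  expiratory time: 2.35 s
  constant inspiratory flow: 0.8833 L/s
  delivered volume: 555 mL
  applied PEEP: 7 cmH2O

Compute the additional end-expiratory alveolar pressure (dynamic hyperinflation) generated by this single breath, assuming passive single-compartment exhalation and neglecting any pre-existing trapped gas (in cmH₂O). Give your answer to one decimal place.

R = (PIP − Pplat)/V̇ = (33.0 − 16.0) / 0.8833 = 17.0/0.8833 = 19.246 cmH2O·s/L.
C = Vt/(Pplat − PEEP) = 555.0 / (16.0 − 7) = 555.0/9.0 = 61.667 mL/cmH2O.
τ = R × C = 19.246 × 0.06167 L/cmH2O = 1.187 s.
Fraction remaining = e^(−Te/τ) = e^(−2.35/1.187) = 0.1381; trapped volume = 555.0 × 0.1381 = 76.646 mL.
Additional alveolar pressure from trapping ≈ V_trapped / C = 76.646 / 61.667 = 1.243 cmH2O.

1.2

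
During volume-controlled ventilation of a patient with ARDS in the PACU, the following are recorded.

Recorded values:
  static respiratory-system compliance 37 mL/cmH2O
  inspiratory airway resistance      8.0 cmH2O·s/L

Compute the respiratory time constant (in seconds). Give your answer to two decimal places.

0.30

τ = R × C = 8.0 × 37 mL/cmH2O = 8.0 × 0.037 L/cmH2O = 0.296 s.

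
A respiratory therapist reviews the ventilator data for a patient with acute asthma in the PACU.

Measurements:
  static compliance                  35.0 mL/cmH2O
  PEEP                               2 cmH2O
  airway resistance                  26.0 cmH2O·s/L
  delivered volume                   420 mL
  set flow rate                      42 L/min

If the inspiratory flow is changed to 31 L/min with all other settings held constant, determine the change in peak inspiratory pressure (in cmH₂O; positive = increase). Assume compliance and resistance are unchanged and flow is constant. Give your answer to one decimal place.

-4.8

Flow: 42 L/min ÷ 60 = 0.7 L/s.
New flow: 31 L/min ÷ 60 = 0.5167 L/s.
PIP = Vt/C + R·V̇ + PEEP (constant-flow equation of motion).
Only the resistive term changes: ΔPIP = R × ΔV̇ = 26.0 × (0.5167 − 0.7) = 26.0 × -0.1833 = -4.766 cmH2O.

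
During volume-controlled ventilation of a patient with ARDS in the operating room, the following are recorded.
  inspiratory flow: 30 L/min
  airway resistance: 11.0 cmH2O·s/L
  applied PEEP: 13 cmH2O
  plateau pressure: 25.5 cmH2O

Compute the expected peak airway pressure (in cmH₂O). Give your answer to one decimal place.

31.0

Flow: 30 L/min ÷ 60 = 0.5 L/s.
PIP = Pplat + Raw × flow = 25.5 + 11.0 × 0.5 = 25.5 + 5.5 = 31.0 cmH2O.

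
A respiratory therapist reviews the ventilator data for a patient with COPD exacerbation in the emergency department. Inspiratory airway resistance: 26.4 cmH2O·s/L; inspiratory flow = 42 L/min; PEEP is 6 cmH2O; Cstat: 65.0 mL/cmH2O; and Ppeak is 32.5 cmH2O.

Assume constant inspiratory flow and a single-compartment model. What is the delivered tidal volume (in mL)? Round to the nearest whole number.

Flow: 42 L/min ÷ 60 = 0.7 L/s.
Equation of motion (constant flow): PIP = Vt/C + R·V̇ + PEEP.
Vt/C = PIP − R·V̇ − PEEP = 32.5 − 18.48 − 6 = 8.02 cmH2O.
Vt = C × 8.02 = 65.0 × 8.02 = 521.3 mL.

521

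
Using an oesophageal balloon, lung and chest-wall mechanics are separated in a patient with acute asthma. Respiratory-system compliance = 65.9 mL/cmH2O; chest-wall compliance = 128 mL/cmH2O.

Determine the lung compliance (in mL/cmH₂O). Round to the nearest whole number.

136

1/CL = 1/Crs − 1/Ccw.
1/CL = 1/65.9 − 1/128 = 0.007362.
CL = 135.83 mL/cmH2O.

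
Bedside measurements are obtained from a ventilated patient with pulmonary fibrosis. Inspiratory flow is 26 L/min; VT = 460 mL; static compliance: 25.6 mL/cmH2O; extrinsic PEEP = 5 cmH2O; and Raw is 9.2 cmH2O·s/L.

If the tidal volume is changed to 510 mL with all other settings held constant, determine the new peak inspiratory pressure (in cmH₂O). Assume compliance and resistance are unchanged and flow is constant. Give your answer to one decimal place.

Flow: 26 L/min ÷ 60 = 0.4333 L/s.
PIP = Vt/C + R·V̇ + PEEP (constant-flow equation of motion).
Only the elastic term changes: ΔPIP = ΔVt / C = (510 − 460) / 25.6 = 1.953 cmH2O.
Original PIP = 460/25.6 + 9.2×0.4333 + 5 = 26.955 cmH2O; new PIP = 26.955 + (1.953) = 28.908 cmH2O.

28.9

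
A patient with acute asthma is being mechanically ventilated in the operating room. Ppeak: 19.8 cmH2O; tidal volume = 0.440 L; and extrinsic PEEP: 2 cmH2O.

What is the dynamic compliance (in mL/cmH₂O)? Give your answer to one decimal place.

Dynamic compliance = Vt / (PIP − PEEP) = 440 / (19.8 − 2) = 440 / 17.8 = 24.719 mL/cmH2O.

24.7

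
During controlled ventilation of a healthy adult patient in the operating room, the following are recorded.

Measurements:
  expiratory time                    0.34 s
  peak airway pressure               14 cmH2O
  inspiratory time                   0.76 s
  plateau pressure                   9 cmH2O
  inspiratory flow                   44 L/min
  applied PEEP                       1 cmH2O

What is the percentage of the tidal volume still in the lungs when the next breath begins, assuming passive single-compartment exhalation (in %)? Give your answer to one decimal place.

48.9

Flow: 44 L/min ÷ 60 = 0.7333 L/s.
Vt = flow × Ti = 0.7333 L/s × 0.76 s × 1000 mL/L = 557.31 mL.
R = (PIP − Pplat)/V̇ = (14 − 9) / 0.7333 = 5.0/0.7333 = 6.818 cmH2O·s/L.
C = Vt/(Pplat − PEEP) = 557.31 / (9 − 1) = 557.31/8.0 = 69.664 mL/cmH2O.
τ = R × C = 6.818 × 0.06966 L/cmH2O = 0.4749 s.
Fraction remaining at end-expiration = e^(−Te/τ) = e^(−0.34/0.4749) = 0.4887 → 48.87%.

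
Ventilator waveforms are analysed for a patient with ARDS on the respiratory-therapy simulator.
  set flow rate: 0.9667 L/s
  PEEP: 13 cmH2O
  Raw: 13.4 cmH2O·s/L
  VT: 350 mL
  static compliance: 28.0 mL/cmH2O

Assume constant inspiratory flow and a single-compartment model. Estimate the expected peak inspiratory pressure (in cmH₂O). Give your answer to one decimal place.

Equation of motion (constant flow): PIP = Vt/C + R·V̇ + PEEP.
PIP = 350/28.0 + 13.4×0.9667 + 13 = 12.5 + 12.954 + 13 = 38.454 cmH2O.

38.5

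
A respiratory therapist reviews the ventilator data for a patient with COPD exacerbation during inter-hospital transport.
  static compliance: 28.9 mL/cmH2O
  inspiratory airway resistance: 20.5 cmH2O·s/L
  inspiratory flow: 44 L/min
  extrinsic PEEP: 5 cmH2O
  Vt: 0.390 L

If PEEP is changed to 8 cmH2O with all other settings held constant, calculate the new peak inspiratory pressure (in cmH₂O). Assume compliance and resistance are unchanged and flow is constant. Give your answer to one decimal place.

Flow: 44 L/min ÷ 60 = 0.7333 L/s.
PIP = Vt/C + R·V̇ + PEEP (constant-flow equation of motion).
Only the baseline term changes: ΔPIP = ΔPEEP = 8 − 5 = 3.0 cmH2O.
Original PIP = 390/28.9 + 20.5×0.7333 + 5 = 33.527 cmH2O; new PIP = 33.527 + (3.0) = 36.527 cmH2O.

36.5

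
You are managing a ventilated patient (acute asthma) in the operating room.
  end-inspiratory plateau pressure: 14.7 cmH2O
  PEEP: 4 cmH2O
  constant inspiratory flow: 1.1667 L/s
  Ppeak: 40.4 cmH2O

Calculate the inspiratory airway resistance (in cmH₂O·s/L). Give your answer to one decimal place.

22.0

Raw = (PIP − Pplat) / flow = (40.4 − 14.7) / 1.1667 = 25.7 / 1.1667 = 22.028 cmH2O·s/L.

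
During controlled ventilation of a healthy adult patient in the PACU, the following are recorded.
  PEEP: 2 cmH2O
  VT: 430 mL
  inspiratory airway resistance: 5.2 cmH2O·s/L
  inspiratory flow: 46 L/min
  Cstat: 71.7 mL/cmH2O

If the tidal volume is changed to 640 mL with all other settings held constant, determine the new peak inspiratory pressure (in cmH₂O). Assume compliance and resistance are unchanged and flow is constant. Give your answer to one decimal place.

Flow: 46 L/min ÷ 60 = 0.7667 L/s.
PIP = Vt/C + R·V̇ + PEEP (constant-flow equation of motion).
Only the elastic term changes: ΔPIP = ΔVt / C = (640 − 430) / 71.7 = 2.929 cmH2O.
Original PIP = 430/71.7 + 5.2×0.7667 + 2 = 11.984 cmH2O; new PIP = 11.984 + (2.929) = 14.913 cmH2O.

14.9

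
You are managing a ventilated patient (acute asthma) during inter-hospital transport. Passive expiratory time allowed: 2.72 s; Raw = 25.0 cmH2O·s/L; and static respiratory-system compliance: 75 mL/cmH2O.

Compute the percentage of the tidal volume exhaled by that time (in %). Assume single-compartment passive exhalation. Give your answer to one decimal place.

τ = R × C = 25.0 × 75 mL/cmH2O = 25.0 × 0.075 L/cmH2O = 1.875 s.
Passive exhalation: V(t)/V₀ = e^(−t/τ) = e^(−2.72/1.875) = 0.2344.
Fraction exhaled = 1 − 0.2344 = 0.7656 → 76.56%.

76.6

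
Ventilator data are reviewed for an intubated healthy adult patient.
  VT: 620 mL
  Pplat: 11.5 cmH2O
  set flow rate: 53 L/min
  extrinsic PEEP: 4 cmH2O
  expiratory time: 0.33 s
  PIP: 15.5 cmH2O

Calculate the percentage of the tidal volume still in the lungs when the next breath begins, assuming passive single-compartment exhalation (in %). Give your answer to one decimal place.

Flow: 53 L/min ÷ 60 = 0.8833 L/s.
R = (PIP − Pplat)/V̇ = (15.5 − 11.5) / 0.8833 = 4.0/0.8833 = 4.528 cmH2O·s/L.
C = Vt/(Pplat − PEEP) = 620.0 / (11.5 − 4) = 620.0/7.5 = 82.667 mL/cmH2O.
τ = R × C = 4.528 × 0.08267 L/cmH2O = 0.3743 s.
Fraction remaining at end-expiration = e^(−Te/τ) = e^(−0.33/0.3743) = 0.4141 → 41.41%.

41.4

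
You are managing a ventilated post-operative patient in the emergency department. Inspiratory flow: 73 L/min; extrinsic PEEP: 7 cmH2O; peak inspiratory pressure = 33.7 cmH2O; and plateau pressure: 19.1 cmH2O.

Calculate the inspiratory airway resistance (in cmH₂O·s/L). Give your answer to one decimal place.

Flow: 73 L/min ÷ 60 = 1.2167 L/s.
Raw = (PIP − Pplat) / flow = (33.7 − 19.1) / 1.2167 = 14.6 / 1.2167 = 12.0 cmH2O·s/L.

12.0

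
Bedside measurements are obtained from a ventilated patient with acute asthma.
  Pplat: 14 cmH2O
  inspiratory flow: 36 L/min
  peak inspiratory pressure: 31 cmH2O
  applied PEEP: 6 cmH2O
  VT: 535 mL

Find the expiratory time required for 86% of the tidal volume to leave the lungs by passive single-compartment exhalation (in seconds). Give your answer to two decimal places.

Flow: 36 L/min ÷ 60 = 0.6 L/s.
R = (PIP − Pplat)/V̇ = (31 − 14) / 0.6 = 17.0/0.6 = 28.333 cmH2O·s/L.
C = Vt/(Pplat − PEEP) = 535.0 / (14 − 6) = 535.0/8.0 = 66.875 mL/cmH2O.
τ = R × C = 28.333 × 0.06688 L/cmH2O = 1.895 s.
t = −τ·ln(1 − 0.86) = −1.895·ln(0.14) = 3.726 s.

3.73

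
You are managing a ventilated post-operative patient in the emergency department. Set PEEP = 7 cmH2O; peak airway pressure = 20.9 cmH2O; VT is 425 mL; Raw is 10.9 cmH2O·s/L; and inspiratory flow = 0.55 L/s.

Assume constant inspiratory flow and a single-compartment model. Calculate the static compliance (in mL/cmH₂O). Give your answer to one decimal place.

Equation of motion (constant flow): PIP = Vt/C + R·V̇ + PEEP.
Vt/C = PIP − R·V̇ − PEEP = 20.9 − 10.9×0.55 − 7 = 20.9 − 5.995 − 7 = 7.905 cmH2O.
C = Vt / 7.905 = 425 / 7.905 = 53.763 mL/cmH2O.

53.8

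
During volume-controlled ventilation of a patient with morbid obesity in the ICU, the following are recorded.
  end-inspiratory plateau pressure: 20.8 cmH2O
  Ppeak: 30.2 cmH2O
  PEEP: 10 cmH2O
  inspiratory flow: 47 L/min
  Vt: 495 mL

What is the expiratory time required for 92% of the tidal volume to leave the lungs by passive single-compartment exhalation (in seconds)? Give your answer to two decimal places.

1.39

Flow: 47 L/min ÷ 60 = 0.7833 L/s.
R = (PIP − Pplat)/V̇ = (30.2 − 20.8) / 0.7833 = 9.4/0.7833 = 12.001 cmH2O·s/L.
C = Vt/(Pplat − PEEP) = 495.0 / (20.8 − 10) = 495.0/10.8 = 45.833 mL/cmH2O.
τ = R × C = 12.001 × 0.04583 L/cmH2O = 0.55 s.
t = −τ·ln(1 − 0.92) = −0.55·ln(0.08) = 1.389 s.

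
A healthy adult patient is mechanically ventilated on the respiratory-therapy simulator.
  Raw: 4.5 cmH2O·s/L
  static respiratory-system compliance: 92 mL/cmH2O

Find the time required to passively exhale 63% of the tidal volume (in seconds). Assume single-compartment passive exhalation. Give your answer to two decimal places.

0.41

τ = R × C = 4.5 × 92 mL/cmH2O = 4.5 × 0.092 L/cmH2O = 0.414 s.
Exhaled fraction f = 1 − e^(−t/τ) → t = −τ·ln(1 − f) = −0.414·ln(0.37) = 0.4116 s.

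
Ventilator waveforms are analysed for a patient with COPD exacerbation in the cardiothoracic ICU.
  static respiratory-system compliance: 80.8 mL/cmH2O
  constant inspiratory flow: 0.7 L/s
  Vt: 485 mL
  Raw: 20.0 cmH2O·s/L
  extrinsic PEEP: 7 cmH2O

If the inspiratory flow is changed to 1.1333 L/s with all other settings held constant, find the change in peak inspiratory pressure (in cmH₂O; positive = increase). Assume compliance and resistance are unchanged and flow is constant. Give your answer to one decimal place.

8.7

PIP = Vt/C + R·V̇ + PEEP (constant-flow equation of motion).
Only the resistive term changes: ΔPIP = R × ΔV̇ = 20.0 × (1.1333 − 0.7) = 20.0 × 0.4333 = 8.666 cmH2O.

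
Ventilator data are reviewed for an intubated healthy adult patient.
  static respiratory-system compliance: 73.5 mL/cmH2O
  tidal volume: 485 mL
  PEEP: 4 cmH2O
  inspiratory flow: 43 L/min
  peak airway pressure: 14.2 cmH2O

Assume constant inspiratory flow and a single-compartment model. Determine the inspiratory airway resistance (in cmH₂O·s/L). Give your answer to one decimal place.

Flow: 43 L/min ÷ 60 = 0.7167 L/s.
Equation of motion (constant flow): PIP = Vt/C + R·V̇ + PEEP.
R·V̇ = PIP − Vt/C − PEEP = 14.2 − 485/73.5 − 4 = 14.2 − 6.599 − 4 = 3.601 cmH2O.
R = 3.601 / 0.7167 = 5.024 cmH2O·s/L.

5.0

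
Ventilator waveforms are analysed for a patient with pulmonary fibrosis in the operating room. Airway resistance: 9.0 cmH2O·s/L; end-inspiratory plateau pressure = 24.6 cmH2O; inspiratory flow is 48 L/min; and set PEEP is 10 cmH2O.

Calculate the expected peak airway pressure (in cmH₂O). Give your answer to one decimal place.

31.8

Flow: 48 L/min ÷ 60 = 0.8 L/s.
PIP = Pplat + Raw × flow = 24.6 + 9.0 × 0.8 = 24.6 + 7.2 = 31.8 cmH2O.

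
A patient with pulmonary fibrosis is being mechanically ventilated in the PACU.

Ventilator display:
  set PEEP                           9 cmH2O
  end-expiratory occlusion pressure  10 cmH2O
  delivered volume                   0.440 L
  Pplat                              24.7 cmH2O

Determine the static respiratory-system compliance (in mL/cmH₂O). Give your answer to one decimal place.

End-expiratory occlusion gives total PEEP = 10 cmH2O (intrinsic PEEP = 10 − 9 = 1). Use total PEEP for the elastic gradient.
Cstat = Vt / (Pplat − PEEPtotal) = 440 / (24.7 − 10) = 440 / 14.7 = 29.932 mL/cmH2O.

29.9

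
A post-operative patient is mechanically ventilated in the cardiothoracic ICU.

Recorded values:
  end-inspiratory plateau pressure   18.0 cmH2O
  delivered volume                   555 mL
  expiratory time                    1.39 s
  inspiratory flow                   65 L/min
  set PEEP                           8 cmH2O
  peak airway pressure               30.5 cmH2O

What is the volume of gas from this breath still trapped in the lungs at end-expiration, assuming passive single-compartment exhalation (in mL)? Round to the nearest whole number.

63

Flow: 65 L/min ÷ 60 = 1.0833 L/s.
R = (PIP − Pplat)/V̇ = (30.5 − 18.0) / 1.0833 = 12.5/1.0833 = 11.539 cmH2O·s/L.
C = Vt/(Pplat − PEEP) = 555.0 / (18.0 − 8) = 555.0/10.0 = 55.5 mL/cmH2O.
τ = R × C = 11.539 × 0.0555 L/cmH2O = 0.6404 s.
Fraction remaining = e^(−Te/τ) = e^(−1.39/0.6404) = 0.1141.
Trapped volume = 555.0 × 0.1141 = 63.326 mL.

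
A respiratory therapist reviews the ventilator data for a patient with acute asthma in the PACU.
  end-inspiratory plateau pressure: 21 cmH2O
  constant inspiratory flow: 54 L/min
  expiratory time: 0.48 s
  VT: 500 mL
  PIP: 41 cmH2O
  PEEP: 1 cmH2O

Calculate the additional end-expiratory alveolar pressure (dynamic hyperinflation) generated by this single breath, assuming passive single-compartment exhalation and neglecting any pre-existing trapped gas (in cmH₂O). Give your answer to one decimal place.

8.4

Flow: 54 L/min ÷ 60 = 0.9 L/s.
R = (PIP − Pplat)/V̇ = (41 − 21) / 0.9 = 20.0/0.9 = 22.222 cmH2O·s/L.
C = Vt/(Pplat − PEEP) = 500.0 / (21 − 1) = 500.0/20.0 = 25.0 mL/cmH2O.
τ = R × C = 22.222 × 0.025 L/cmH2O = 0.5556 s.
Fraction remaining = e^(−Te/τ) = e^(−0.48/0.5556) = 0.4215; trapped volume = 500.0 × 0.4215 = 210.75 mL.
Additional alveolar pressure from trapping ≈ V_trapped / C = 210.75 / 25.0 = 8.43 cmH2O.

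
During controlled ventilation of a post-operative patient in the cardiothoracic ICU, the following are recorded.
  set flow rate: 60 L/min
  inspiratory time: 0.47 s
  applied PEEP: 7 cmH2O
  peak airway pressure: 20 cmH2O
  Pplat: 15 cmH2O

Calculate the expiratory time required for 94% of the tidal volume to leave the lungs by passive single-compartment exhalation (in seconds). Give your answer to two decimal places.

0.83

Flow: 60 L/min ÷ 60 = 1 L/s.
Vt = flow × Ti = 1 L/s × 0.47 s × 1000 mL/L = 470.0 mL.
R = (PIP − Pplat)/V̇ = (20 − 15) / 1 = 5.0/1 = 5.0 cmH2O·s/L.
C = Vt/(Pplat − PEEP) = 470.0 / (15 − 7) = 470.0/8.0 = 58.75 mL/cmH2O.
τ = R × C = 5.0 × 0.05875 L/cmH2O = 0.2938 s.
t = −τ·ln(1 − 0.94) = −0.2938·ln(0.06) = 0.8266 s.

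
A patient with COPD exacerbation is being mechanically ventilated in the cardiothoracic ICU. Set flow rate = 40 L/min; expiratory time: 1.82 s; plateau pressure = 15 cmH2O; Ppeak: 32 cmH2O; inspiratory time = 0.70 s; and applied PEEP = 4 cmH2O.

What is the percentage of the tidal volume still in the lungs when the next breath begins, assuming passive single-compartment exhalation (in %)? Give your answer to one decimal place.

Flow: 40 L/min ÷ 60 = 0.6667 L/s.
Vt = flow × Ti = 0.6667 L/s × 0.70 s × 1000 mL/L = 466.69 mL.
R = (PIP − Pplat)/V̇ = (32 − 15) / 0.6667 = 17.0/0.6667 = 25.499 cmH2O·s/L.
C = Vt/(Pplat − PEEP) = 466.69 / (15 − 4) = 466.69/11.0 = 42.426 mL/cmH2O.
τ = R × C = 25.499 × 0.04243 L/cmH2O = 1.082 s.
Fraction remaining at end-expiration = e^(−Te/τ) = e^(−1.82/1.082) = 0.186 → 18.6%.

18.6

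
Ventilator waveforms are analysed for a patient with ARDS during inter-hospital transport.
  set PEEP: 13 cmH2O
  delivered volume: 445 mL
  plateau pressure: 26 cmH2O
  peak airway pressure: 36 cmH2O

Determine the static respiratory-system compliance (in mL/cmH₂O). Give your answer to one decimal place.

34.2

Cstat = Vt / (Pplat − PEEP) = 445 / (26 − 13) = 445 / 13.0 = 34.231 mL/cmH2O.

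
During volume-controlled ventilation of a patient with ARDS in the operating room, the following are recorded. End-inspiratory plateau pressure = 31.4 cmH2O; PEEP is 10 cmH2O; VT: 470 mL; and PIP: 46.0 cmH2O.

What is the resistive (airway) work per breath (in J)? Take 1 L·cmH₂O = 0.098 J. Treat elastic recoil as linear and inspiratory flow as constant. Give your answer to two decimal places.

With constant inspiratory flow the resistive pressure is constant at PIP − Pplat = 46.0 − 31.4 = 14.6 cmH2O, so resistive work = 14.6 × 0.470 = 6.862 L·cmH2O.
× 0.098 J/(L·cmH2O) → 0.6725 J.

0.67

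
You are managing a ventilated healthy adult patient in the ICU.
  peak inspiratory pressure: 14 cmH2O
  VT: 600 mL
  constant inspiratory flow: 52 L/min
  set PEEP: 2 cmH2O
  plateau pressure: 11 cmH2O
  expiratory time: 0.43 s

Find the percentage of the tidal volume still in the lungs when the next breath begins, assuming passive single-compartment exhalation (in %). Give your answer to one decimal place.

Flow: 52 L/min ÷ 60 = 0.8667 L/s.
R = (PIP − Pplat)/V̇ = (14 − 11) / 0.8667 = 3.0/0.8667 = 3.461 cmH2O·s/L.
C = Vt/(Pplat − PEEP) = 600.0 / (11 − 2) = 600.0/9.0 = 66.667 mL/cmH2O.
τ = R × C = 3.461 × 0.06667 L/cmH2O = 0.2307 s.
Fraction remaining at end-expiration = e^(−Te/τ) = e^(−0.43/0.2307) = 0.1551 → 15.51%.

15.5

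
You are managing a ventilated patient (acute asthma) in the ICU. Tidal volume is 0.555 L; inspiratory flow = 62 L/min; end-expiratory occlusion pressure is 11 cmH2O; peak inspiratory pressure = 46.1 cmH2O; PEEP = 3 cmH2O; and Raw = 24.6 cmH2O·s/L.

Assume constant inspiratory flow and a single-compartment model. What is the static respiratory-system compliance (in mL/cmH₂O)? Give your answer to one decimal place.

Flow: 62 L/min ÷ 60 = 1.0333 L/s.
Total PEEP = 11 cmH2O (set 3 + intrinsic 8); this is the baseline alveolar pressure.
Equation of motion (constant flow): PIP = Vt/C + R·V̇ + PEEP.
Vt/C = PIP − R·V̇ − PEEP = 46.1 − 24.6×1.0333 − 11 = 46.1 − 25.419 − 11 = 9.681 cmH2O.
C = Vt / 9.681 = 555 / 9.681 = 57.329 mL/cmH2O.

57.3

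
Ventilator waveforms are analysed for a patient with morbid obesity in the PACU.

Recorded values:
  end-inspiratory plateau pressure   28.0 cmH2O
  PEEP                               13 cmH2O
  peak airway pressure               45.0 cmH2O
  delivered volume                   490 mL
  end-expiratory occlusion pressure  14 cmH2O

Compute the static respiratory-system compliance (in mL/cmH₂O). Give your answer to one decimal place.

End-expiratory occlusion gives total PEEP = 14 cmH2O (intrinsic PEEP = 14 − 13 = 1). Use total PEEP for the elastic gradient.
Cstat = Vt / (Pplat − PEEPtotal) = 490 / (28.0 − 14) = 490 / 14.0 = 35.0 mL/cmH2O.

35.0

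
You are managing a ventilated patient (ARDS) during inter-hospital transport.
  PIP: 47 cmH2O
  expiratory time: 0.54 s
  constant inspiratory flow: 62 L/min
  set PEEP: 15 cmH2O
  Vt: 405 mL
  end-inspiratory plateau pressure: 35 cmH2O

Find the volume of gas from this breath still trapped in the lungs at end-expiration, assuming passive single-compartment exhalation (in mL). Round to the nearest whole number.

Flow: 62 L/min ÷ 60 = 1.0333 L/s.
R = (PIP − Pplat)/V̇ = (47 − 35) / 1.0333 = 12.0/1.0333 = 11.613 cmH2O·s/L.
C = Vt/(Pplat − PEEP) = 405.0 / (35 − 15) = 405.0/20.0 = 20.25 mL/cmH2O.
τ = R × C = 11.613 × 0.02025 L/cmH2O = 0.2352 s.
Fraction remaining = e^(−Te/τ) = e^(−0.54/0.2352) = 0.1007.
Trapped volume = 405.0 × 0.1007 = 40.784 mL.

41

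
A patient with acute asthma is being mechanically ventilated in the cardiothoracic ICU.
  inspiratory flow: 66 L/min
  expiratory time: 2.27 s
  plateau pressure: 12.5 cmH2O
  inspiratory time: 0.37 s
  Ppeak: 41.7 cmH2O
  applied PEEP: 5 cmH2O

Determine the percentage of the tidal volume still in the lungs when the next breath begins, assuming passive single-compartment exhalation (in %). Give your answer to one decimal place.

Flow: 66 L/min ÷ 60 = 1.1 L/s.
Vt = flow × Ti = 1.1 L/s × 0.37 s × 1000 mL/L = 407.0 mL.
R = (PIP − Pplat)/V̇ = (41.7 − 12.5) / 1.1 = 29.2/1.1 = 26.545 cmH2O·s/L.
C = Vt/(Pplat − PEEP) = 407.0 / (12.5 − 5) = 407.0/7.5 = 54.267 mL/cmH2O.
τ = R × C = 26.545 × 0.05427 L/cmH2O = 1.441 s.
Fraction remaining at end-expiration = e^(−Te/τ) = e^(−2.27/1.441) = 0.2069 → 20.69%.

20.7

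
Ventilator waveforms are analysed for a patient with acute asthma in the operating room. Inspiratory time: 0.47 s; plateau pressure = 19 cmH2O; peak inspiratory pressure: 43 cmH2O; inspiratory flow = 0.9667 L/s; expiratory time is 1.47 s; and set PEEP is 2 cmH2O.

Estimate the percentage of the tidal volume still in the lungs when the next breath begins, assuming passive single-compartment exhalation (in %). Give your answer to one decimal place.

10.9

Vt = flow × Ti = 0.9667 L/s × 0.47 s × 1000 mL/L = 454.35 mL.
R = (PIP − Pplat)/V̇ = (43 − 19) / 0.9667 = 24.0/0.9667 = 24.827 cmH2O·s/L.
C = Vt/(Pplat − PEEP) = 454.35 / (19 − 2) = 454.35/17.0 = 26.726 mL/cmH2O.
τ = R × C = 24.827 × 0.02673 L/cmH2O = 0.6636 s.
Fraction remaining at end-expiration = e^(−Te/τ) = e^(−1.47/0.6636) = 0.1091 → 10.91%.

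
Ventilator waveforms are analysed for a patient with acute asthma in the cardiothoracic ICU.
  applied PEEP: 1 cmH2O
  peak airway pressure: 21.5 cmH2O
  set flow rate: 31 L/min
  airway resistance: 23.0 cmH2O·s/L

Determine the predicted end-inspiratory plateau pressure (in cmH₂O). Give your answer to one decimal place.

Flow: 31 L/min ÷ 60 = 0.5167 L/s.
Pplat = PIP − Raw × flow = 21.5 − 23.0 × 0.5167 = 21.5 − 11.884 = 9.616 cmH2O.

9.6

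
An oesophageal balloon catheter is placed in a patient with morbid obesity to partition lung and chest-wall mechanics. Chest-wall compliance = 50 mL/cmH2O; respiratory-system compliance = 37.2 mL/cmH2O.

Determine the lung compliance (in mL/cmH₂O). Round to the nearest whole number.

145

1/CL = 1/Crs − 1/Ccw.
1/CL = 1/37.2 − 1/50 = 0.006882.
CL = 145.31 mL/cmH2O.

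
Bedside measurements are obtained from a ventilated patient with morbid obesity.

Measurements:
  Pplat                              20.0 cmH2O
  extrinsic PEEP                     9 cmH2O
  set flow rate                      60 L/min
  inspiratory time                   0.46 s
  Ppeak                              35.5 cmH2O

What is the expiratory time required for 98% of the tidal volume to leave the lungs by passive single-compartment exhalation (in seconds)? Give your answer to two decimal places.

Flow: 60 L/min ÷ 60 = 1 L/s.
Vt = flow × Ti = 1 L/s × 0.46 s × 1000 mL/L = 460.0 mL.
R = (PIP − Pplat)/V̇ = (35.5 − 20.0) / 1 = 15.5/1 = 15.5 cmH2O·s/L.
C = Vt/(Pplat − PEEP) = 460.0 / (20.0 − 9) = 460.0/11.0 = 41.818 mL/cmH2O.
τ = R × C = 15.5 × 0.04182 L/cmH2O = 0.6482 s.
t = −τ·ln(1 − 0.98) = −0.6482·ln(0.02) = 2.536 s.

2.54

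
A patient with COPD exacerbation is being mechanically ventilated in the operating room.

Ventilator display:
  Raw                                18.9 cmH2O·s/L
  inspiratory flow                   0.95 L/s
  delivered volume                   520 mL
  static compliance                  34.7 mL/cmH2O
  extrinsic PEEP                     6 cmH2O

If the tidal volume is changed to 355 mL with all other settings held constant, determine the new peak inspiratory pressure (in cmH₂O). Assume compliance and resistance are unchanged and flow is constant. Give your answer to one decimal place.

34.2

PIP = Vt/C + R·V̇ + PEEP (constant-flow equation of motion).
Only the elastic term changes: ΔPIP = ΔVt / C = (355 − 520) / 34.7 = -4.755 cmH2O.
Original PIP = 520/34.7 + 18.9×0.95 + 6 = 38.941 cmH2O; new PIP = 38.941 + (-4.755) = 34.186 cmH2O.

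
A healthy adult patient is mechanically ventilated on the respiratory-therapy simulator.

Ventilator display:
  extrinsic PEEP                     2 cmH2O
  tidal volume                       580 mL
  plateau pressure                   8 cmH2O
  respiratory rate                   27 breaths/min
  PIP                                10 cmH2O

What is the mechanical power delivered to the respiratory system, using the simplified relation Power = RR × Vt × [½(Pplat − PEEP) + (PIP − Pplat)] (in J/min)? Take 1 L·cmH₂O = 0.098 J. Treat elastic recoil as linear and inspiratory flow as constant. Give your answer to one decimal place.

Per-breath work = Vt × [½(Pplat−PEEP) + (PIP−Pplat)] = 0.580 × [0.5×6.0 + 2.0] = 0.580 × 5.0 = 2.9 L·cmH2O.
Power = 27 × 2.9 = 78.3 L·cmH2O/min.
× 0.098 J/(L·cmH2O) → 7.673 J/min.

7.7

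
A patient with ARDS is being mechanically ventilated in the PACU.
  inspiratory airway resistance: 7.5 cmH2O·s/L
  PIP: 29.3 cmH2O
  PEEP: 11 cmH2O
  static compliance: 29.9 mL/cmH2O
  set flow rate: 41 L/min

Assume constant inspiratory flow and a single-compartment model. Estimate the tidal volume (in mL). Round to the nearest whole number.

394

Flow: 41 L/min ÷ 60 = 0.6833 L/s.
Equation of motion (constant flow): PIP = Vt/C + R·V̇ + PEEP.
Vt/C = PIP − R·V̇ − PEEP = 29.3 − 5.125 − 11 = 13.175 cmH2O.
Vt = C × 13.175 = 29.9 × 13.175 = 393.93 mL.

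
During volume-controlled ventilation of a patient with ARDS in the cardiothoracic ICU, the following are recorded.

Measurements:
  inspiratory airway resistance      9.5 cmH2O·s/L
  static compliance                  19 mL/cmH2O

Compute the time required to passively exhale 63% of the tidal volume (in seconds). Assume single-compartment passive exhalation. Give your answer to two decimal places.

τ = R × C = 9.5 × 19 mL/cmH2O = 9.5 × 0.019 L/cmH2O = 0.1805 s.
Exhaled fraction f = 1 − e^(−t/τ) → t = −τ·ln(1 − f) = −0.1805·ln(0.37) = 0.1795 s.

0.18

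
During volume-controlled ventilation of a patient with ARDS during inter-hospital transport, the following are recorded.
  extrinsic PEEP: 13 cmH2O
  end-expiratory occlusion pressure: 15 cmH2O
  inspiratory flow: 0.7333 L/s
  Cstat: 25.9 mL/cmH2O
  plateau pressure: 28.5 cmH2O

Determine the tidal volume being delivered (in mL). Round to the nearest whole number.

350

End-expiratory occlusion gives total PEEP = 15 cmH2O (intrinsic PEEP = 15 − 13 = 2). Use total PEEP for the elastic gradient.
Vt = Cstat × (Pplat − PEEPtotal) = 25.9 × (28.5 − 15) = 25.9 × 13.5 = 349.65 mL.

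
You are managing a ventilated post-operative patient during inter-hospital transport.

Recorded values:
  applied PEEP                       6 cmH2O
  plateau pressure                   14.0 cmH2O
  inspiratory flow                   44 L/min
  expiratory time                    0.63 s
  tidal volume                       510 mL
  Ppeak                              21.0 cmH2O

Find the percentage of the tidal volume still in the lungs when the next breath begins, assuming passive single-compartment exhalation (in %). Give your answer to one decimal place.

35.5

Flow: 44 L/min ÷ 60 = 0.7333 L/s.
R = (PIP − Pplat)/V̇ = (21.0 − 14.0) / 0.7333 = 7.0/0.7333 = 9.546 cmH2O·s/L.
C = Vt/(Pplat − PEEP) = 510.0 / (14.0 − 6) = 510.0/8.0 = 63.75 mL/cmH2O.
τ = R × C = 9.546 × 0.06375 L/cmH2O = 0.6086 s.
Fraction remaining at end-expiration = e^(−Te/τ) = e^(−0.63/0.6086) = 0.3552 → 35.52%.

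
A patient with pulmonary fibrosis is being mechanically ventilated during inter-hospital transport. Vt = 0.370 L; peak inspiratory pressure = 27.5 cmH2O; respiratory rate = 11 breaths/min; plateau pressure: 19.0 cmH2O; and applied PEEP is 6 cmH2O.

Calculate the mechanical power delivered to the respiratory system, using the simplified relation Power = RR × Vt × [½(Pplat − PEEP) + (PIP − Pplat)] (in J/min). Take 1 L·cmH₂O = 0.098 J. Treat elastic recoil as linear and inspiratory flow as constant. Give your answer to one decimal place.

6.0

Per-breath work = Vt × [½(Pplat−PEEP) + (PIP−Pplat)] = 0.370 × [0.5×13.0 + 8.5] = 0.370 × 15.0 = 5.55 L·cmH2O.
Power = 11 × 5.55 = 61.05 L·cmH2O/min.
× 0.098 J/(L·cmH2O) → 5.983 J/min.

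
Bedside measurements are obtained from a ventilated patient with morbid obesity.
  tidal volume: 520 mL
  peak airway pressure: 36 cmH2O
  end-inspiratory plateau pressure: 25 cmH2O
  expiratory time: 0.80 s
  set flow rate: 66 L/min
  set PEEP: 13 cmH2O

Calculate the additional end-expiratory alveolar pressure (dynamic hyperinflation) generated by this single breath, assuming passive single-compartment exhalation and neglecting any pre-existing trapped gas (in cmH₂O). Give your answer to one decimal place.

Flow: 66 L/min ÷ 60 = 1.1 L/s.
R = (PIP − Pplat)/V̇ = (36 − 25) / 1.1 = 11.0/1.1 = 10.0 cmH2O·s/L.
C = Vt/(Pplat − PEEP) = 520.0 / (25 − 13) = 520.0/12.0 = 43.333 mL/cmH2O.
τ = R × C = 10.0 × 0.04333 L/cmH2O = 0.4333 s.
Fraction remaining = e^(−Te/τ) = e^(−0.80/0.4333) = 0.1578; trapped volume = 520.0 × 0.1578 = 82.056 mL.
Additional alveolar pressure from trapping ≈ V_trapped / C = 82.056 / 43.333 = 1.894 cmH2O.

1.9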